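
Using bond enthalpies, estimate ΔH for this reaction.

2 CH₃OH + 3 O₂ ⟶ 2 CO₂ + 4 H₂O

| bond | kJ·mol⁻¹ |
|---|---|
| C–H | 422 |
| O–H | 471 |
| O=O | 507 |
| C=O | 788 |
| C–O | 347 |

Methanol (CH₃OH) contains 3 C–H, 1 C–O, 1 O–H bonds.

ΔH ≈ −1231 kJ

Bonds broken (reactants):
  C–H: 6 × 422 = 2532
  C–O: 2 × 347 = 694
  O–H: 2 × 471 = 942
  O=O: 3 × 507 = 1521
  Σ(broken) = 5689 kJ
Bonds formed (products):
  C=O: 4 × 788 = 3152
  O–H: 8 × 471 = 3768
  Σ(formed) = 6920 kJ
ΔH = Σ(broken) − Σ(formed) = 5689 − 6920 = −1231 kJ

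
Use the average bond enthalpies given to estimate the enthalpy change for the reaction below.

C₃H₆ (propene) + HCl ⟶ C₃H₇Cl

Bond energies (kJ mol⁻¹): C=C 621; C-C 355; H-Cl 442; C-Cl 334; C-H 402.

ΔH ≈ −28 kJ

Bonds broken (reactants):
  C-C: 1 × 355 = 355
  C-H: 6 × 402 = 2412
  C=C: 1 × 621 = 621
  H-Cl: 1 × 442 = 442
  Σ(broken) = 3830 kJ
Bonds formed (products):
  C-C: 2 × 355 = 710
  C-Cl: 1 × 334 = 334
  C-H: 7 × 402 = 2814
  Σ(formed) = 3858 kJ
ΔH = Σ(broken) − Σ(formed) = 3830 − 3858 = −28 kJ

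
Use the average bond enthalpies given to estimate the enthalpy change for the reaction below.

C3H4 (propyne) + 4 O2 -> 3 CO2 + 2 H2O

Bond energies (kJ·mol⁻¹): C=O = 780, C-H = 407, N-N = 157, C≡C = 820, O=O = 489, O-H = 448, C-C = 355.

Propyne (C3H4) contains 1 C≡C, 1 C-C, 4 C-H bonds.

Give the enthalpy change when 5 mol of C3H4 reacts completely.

Bonds broken (reactants):
  C≡C: 1 × 820 = 820
  C-C: 1 × 355 = 355
  C-H: 4 × 407 = 1628
  O=O: 4 × 489 = 1956
  Σ(broken) = 4759 kJ
Bonds formed (products):
  C=O: 6 × 780 = 4680
  O-H: 4 × 448 = 1792
  Σ(formed) = 6472 kJ
ΔH = Σ(broken) − Σ(formed) = 4759 − 6472 = −1713 kJ
For 5× the reaction as written: 5 × (−1713) = −8565 kJ

ΔH = −8565 kJ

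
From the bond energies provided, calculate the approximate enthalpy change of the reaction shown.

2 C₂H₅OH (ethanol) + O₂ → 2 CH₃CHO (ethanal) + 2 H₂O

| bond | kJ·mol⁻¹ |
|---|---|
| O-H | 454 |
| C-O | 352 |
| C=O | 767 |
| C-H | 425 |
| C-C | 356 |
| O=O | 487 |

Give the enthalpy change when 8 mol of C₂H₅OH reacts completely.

ΔH = −1604 kJ

Bonds broken (reactants):
  C-C: 2 × 356 = 712
  C-H: 10 × 425 = 4250
  C-O: 2 × 352 = 704
  O-H: 2 × 454 = 908
  O=O: 1 × 487 = 487
  Σ(broken) = 7061 kJ
Bonds formed (products):
  C-C: 2 × 356 = 712
  C-H: 8 × 425 = 3400
  C=O: 2 × 767 = 1534
  O-H: 4 × 454 = 1816
  Σ(formed) = 7462 kJ
ΔH = Σ(broken) − Σ(formed) = 7061 − 7462 = −401 kJ
For 4× the reaction as written: 4 × (−401) = −1604 kJ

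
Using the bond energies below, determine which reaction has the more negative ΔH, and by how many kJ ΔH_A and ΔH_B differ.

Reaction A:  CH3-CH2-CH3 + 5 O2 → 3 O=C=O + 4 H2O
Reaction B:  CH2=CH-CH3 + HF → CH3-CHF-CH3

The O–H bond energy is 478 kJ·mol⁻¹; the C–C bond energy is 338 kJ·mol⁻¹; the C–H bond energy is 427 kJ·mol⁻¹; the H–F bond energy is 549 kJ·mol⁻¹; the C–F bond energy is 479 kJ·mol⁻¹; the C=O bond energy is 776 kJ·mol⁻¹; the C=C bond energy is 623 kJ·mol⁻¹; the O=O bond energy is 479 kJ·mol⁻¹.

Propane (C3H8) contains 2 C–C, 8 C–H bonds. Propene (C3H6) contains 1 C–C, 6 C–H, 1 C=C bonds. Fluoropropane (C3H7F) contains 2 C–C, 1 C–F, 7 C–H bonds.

Reaction A:
  Bonds broken (reactants):
    C–C: 2 × 338 = 676
    C–H: 8 × 427 = 3416
    O=O: 5 × 479 = 2395
    Σ(broken) = 6487 kJ
  Bonds formed (products):
    C=O: 6 × 776 = 4656
    O–H: 8 × 478 = 3824
    Σ(formed) = 8480 kJ
  ΔH_A = 6487 − 8480 = −1993 kJ
Reaction B:
  Bonds broken (reactants):
    C–C: 1 × 338 = 338
    C–H: 6 × 427 = 2562
    C=C: 1 × 623 = 623
    H–F: 1 × 549 = 549
    Σ(broken) = 4072 kJ
  Bonds formed (products):
    C–C: 2 × 338 = 676
    C–F: 1 × 479 = 479
    C–H: 7 × 427 = 2989
    Σ(formed) = 4144 kJ
  ΔH_B = 4072 − 4144 = −72 kJ
ΔH_A − ΔH_B = −1921 kJ, so reaction A has the more negative ΔH; |ΔH_A − ΔH_B| = 1921 kJ.

Reaction A, by 1921 kJ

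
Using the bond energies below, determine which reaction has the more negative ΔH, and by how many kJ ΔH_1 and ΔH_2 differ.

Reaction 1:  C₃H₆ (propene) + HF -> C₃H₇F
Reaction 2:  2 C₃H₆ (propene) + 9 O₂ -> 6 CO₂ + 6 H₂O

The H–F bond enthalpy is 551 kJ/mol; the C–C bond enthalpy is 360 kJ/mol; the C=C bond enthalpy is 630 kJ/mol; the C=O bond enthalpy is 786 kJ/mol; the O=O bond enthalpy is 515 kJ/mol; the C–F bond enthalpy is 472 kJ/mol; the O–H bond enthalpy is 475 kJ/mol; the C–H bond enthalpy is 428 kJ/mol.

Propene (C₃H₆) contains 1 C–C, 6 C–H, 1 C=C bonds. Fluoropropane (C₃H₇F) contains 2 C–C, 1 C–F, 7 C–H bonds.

Reaction 2, by 3302 kJ

Reaction 1:
  Bonds broken (reactants):
    C–C: 1 × 360 = 360
    C–H: 6 × 428 = 2568
    C=C: 1 × 630 = 630
    H–F: 1 × 551 = 551
    Σ(broken) = 4109 kJ
  Bonds formed (products):
    C–C: 2 × 360 = 720
    C–F: 1 × 472 = 472
    C–H: 7 × 428 = 2996
    Σ(formed) = 4188 kJ
  ΔH_1 = 4109 − 4188 = −79 kJ
Reaction 2:
  Bonds broken (reactants):
    C–C: 2 × 360 = 720
    C–H: 12 × 428 = 5136
    C=C: 2 × 630 = 1260
    O=O: 9 × 515 = 4635
    Σ(broken) = 11751 kJ
  Bonds formed (products):
    C=O: 12 × 786 = 9432
    O–H: 12 × 475 = 5700
    Σ(formed) = 15132 kJ
  ΔH_2 = 11751 − 15132 = −3381 kJ
ΔH_1 − ΔH_2 = +3302 kJ, so reaction 2 has the more negative ΔH; |ΔH_1 − ΔH_2| = 3302 kJ.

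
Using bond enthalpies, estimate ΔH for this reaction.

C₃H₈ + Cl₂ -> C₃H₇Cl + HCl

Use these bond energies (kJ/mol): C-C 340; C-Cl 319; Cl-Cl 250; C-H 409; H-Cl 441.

Bonds broken (reactants):
  C-C: 2 × 340 = 680
  C-H: 8 × 409 = 3272
  Cl-Cl: 1 × 250 = 250
  Σ(broken) = 4202 kJ
Bonds formed (products):
  C-C: 2 × 340 = 680
  C-Cl: 1 × 319 = 319
  C-H: 7 × 409 = 2863
  H-Cl: 1 × 441 = 441
  Σ(formed) = 4303 kJ
ΔH = Σ(broken) − Σ(formed) = 4202 − 4303 = −101 kJ

ΔH ≈ −101 kJ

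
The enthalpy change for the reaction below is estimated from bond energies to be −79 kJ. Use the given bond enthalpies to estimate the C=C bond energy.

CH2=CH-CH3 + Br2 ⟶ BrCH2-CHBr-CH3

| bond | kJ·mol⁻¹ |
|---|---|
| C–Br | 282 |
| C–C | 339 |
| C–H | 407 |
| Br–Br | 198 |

D(C=C) ≈ 626 kJ/mol

Let D be the C=C bond energy.
Σ(broken) = 1×198 + 1×339 + 6×407 + 1×D = 2979 + D
Σ(formed) = 2×282 + 2×339 + 6×407 = 3684
ΔH = Σ(broken) − Σ(formed) = (2979 + D) − (3684) = −705 + D
Setting this equal to −79 kJ gives D = 626 kJ/mol.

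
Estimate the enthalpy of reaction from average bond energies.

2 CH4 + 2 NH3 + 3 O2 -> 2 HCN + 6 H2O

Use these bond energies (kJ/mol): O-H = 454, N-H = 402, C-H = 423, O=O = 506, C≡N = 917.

ΔH ≈ −814 kJ

Bonds broken (reactants):
  C-H: 8 × 423 = 3384
  N-H: 6 × 402 = 2412
  O=O: 3 × 506 = 1518
  Σ(broken) = 7314 kJ
Bonds formed (products):
  C≡N: 2 × 917 = 1834
  C-H: 2 × 423 = 846
  O-H: 12 × 454 = 5448
  Σ(formed) = 8128 kJ
ΔH = Σ(broken) − Σ(formed) = 7314 − 8128 = −814 kJ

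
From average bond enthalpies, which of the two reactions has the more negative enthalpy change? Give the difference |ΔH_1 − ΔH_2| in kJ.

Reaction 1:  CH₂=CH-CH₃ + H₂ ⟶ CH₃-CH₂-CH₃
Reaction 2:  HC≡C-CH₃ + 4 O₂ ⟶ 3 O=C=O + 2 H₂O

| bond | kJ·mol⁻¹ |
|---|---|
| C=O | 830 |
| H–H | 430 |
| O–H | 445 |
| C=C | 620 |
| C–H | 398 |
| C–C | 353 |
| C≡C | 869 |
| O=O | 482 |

Reaction 2, by 1919 kJ

Reaction 1:
  Bonds broken (reactants):
    C–C: 1 × 353 = 353
    C–H: 6 × 398 = 2388
    C=C: 1 × 620 = 620
    H–H: 1 × 430 = 430
    Σ(broken) = 3791 kJ
  Bonds formed (products):
    C–C: 2 × 353 = 706
    C–H: 8 × 398 = 3184
    Σ(formed) = 3890 kJ
  ΔH_1 = 3791 − 3890 = −99 kJ
Reaction 2:
  Bonds broken (reactants):
    C≡C: 1 × 869 = 869
    C–C: 1 × 353 = 353
    C–H: 4 × 398 = 1592
    O=O: 4 × 482 = 1928
    Σ(broken) = 4742 kJ
  Bonds formed (products):
    C=O: 6 × 830 = 4980
    O–H: 4 × 445 = 1780
    Σ(formed) = 6760 kJ
  ΔH_2 = 4742 − 6760 = −2018 kJ
ΔH_1 − ΔH_2 = +1919 kJ, so reaction 2 has the more negative ΔH; |ΔH_1 − ΔH_2| = 1919 kJ.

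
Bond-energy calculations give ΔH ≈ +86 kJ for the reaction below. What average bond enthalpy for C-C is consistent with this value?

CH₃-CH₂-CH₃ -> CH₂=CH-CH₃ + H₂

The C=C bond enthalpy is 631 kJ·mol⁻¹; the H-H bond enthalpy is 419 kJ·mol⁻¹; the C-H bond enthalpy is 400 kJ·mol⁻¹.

Let D be the C-C bond energy.
Σ(broken) = 2×D + 8×400 = 3200 + 2D
Σ(formed) = 1×D + 6×400 + 1×631 + 1×419 = 3450 + D
ΔH = Σ(broken) − Σ(formed) = (3200 + 2D) − (3450 + D) = −250 + D
Setting this equal to +86 kJ gives D = 336 kJ/mol.

D(C-C) ≈ 336 kJ/mol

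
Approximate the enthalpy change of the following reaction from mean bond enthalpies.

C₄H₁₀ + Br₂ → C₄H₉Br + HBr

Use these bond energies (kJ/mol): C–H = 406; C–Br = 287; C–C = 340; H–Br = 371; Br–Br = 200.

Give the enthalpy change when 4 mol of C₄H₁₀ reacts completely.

Bonds broken (reactants):
  Br–Br: 1 × 200 = 200
  C–C: 3 × 340 = 1020
  C–H: 10 × 406 = 4060
  Σ(broken) = 5280 kJ
Bonds formed (products):
  C–Br: 1 × 287 = 287
  C–C: 3 × 340 = 1020
  C–H: 9 × 406 = 3654
  H–Br: 1 × 371 = 371
  Σ(formed) = 5332 kJ
ΔH = Σ(broken) − Σ(formed) = 5280 − 5332 = −52 kJ
For 4× the reaction as written: 4 × (−52) = −208 kJ

ΔH = −208 kJ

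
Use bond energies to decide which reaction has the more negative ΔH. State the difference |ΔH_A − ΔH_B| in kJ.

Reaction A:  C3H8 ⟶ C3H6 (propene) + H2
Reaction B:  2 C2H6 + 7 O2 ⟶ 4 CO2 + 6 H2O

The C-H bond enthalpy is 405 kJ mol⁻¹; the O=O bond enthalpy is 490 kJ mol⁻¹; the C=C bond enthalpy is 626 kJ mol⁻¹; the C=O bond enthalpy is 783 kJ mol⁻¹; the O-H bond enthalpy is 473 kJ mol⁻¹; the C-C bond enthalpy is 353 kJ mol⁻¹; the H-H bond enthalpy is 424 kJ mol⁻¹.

Reaction B, by 3057 kJ

Reaction A:
  Bonds broken (reactants):
    C-C: 2 × 353 = 706
    C-H: 8 × 405 = 3240
    Σ(broken) = 3946 kJ
  Bonds formed (products):
    C-C: 1 × 353 = 353
    C-H: 6 × 405 = 2430
    C=C: 1 × 626 = 626
    H-H: 1 × 424 = 424
    Σ(formed) = 3833 kJ
  ΔH_A = 3946 − 3833 = +113 kJ
Reaction B:
  Bonds broken (reactants):
    C-C: 2 × 353 = 706
    C-H: 12 × 405 = 4860
    O=O: 7 × 490 = 3430
    Σ(broken) = 8996 kJ
  Bonds formed (products):
    C=O: 8 × 783 = 6264
    O-H: 12 × 473 = 5676
    Σ(formed) = 11940 kJ
  ΔH_B = 8996 − 11940 = −2944 kJ
ΔH_A − ΔH_B = +3057 kJ, so reaction B has the more negative ΔH; |ΔH_A − ΔH_B| = 3057 kJ.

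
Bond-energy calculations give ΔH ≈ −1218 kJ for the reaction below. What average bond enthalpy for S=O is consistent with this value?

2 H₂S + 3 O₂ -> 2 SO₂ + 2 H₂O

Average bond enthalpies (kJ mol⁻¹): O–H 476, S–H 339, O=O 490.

Let D be the S=O bond energy.
Σ(broken) = 3×490 + 4×339 = 2826
Σ(formed) = 4×476 + 4×D = 1904 + 4D
ΔH = Σ(broken) − Σ(formed) = (2826) − (1904 + 4D) = +922 − 4D
Setting this equal to −1218 kJ gives 4D = 2140, so D = 535 kJ/mol.

D(S=O) ≈ 535 kJ/mol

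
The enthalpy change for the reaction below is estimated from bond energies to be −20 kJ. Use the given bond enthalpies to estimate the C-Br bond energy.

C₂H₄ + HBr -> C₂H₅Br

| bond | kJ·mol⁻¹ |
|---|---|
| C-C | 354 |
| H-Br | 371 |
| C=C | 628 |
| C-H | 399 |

Let D be the C-Br bond energy.
Σ(broken) = 4×399 + 1×628 + 1×371 = 2595
Σ(formed) = 1×D + 1×354 + 5×399 = 2349 + D
ΔH = Σ(broken) − Σ(formed) = (2595) − (2349 + D) = +246 − D
Setting this equal to −20 kJ gives D = 266 kJ/mol.

D(C-Br) ≈ 266 kJ/mol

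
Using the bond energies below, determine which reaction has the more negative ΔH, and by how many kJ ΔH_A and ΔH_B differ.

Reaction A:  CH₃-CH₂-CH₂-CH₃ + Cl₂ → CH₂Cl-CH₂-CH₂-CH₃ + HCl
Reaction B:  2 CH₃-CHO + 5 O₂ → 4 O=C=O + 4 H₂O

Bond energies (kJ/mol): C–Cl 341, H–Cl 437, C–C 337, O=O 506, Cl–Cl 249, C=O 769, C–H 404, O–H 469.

Reaction B, by 1805 kJ

Reaction A:
  Bonds broken (reactants):
    C–C: 3 × 337 = 1011
    C–H: 10 × 404 = 4040
    Cl–Cl: 1 × 249 = 249
    Σ(broken) = 5300 kJ
  Bonds formed (products):
    C–C: 3 × 337 = 1011
    C–Cl: 1 × 341 = 341
    C–H: 9 × 404 = 3636
    H–Cl: 1 × 437 = 437
    Σ(formed) = 5425 kJ
  ΔH_A = 5300 − 5425 = −125 kJ
Reaction B:
  Bonds broken (reactants):
    C–C: 2 × 337 = 674
    C–H: 8 × 404 = 3232
    C=O: 2 × 769 = 1538
    O=O: 5 × 506 = 2530
    Σ(broken) = 7974 kJ
  Bonds formed (products):
    C=O: 8 × 769 = 6152
    O–H: 8 × 469 = 3752
    Σ(formed) = 9904 kJ
  ΔH_B = 7974 − 9904 = −1930 kJ
ΔH_A − ΔH_B = +1805 kJ, so reaction B has the more negative ΔH; |ΔH_A − ΔH_B| = 1805 kJ.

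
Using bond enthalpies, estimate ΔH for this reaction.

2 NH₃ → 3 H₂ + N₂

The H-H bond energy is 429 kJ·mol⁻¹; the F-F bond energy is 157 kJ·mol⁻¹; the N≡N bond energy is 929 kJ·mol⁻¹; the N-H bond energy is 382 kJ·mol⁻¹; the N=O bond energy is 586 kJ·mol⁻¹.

ΔH ≈ +76 kJ

Bonds broken (reactants):
  N-H: 6 × 382 = 2292
  Σ(broken) = 2292 kJ
Bonds formed (products):
  H-H: 3 × 429 = 1287
  N≡N: 1 × 929 = 929
  Σ(formed) = 2216 kJ
ΔH = Σ(broken) − Σ(formed) = 2292 − 2216 = +76 kJ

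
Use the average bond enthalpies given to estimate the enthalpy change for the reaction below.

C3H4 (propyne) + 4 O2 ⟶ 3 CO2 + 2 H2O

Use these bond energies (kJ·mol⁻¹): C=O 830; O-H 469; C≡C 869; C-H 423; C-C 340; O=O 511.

Bonds broken (reactants):
  C≡C: 1 × 869 = 869
  C-C: 1 × 340 = 340
  C-H: 4 × 423 = 1692
  O=O: 4 × 511 = 2044
  Σ(broken) = 4945 kJ
Bonds formed (products):
  C=O: 6 × 830 = 4980
  O-H: 4 × 469 = 1876
  Σ(formed) = 6856 kJ
ΔH = Σ(broken) − Σ(formed) = 4945 − 6856 = −1911 kJ

ΔH ≈ −1911 kJ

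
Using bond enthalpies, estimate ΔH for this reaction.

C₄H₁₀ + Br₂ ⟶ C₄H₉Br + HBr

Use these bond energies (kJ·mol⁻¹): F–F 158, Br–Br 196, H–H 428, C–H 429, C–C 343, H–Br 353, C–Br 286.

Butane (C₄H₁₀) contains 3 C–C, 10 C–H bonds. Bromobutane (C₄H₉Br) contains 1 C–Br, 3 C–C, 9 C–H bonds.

Bonds broken (reactants):
  Br–Br: 1 × 196 = 196
  C–C: 3 × 343 = 1029
  C–H: 10 × 429 = 4290
  Σ(broken) = 5515 kJ
Bonds formed (products):
  C–Br: 1 × 286 = 286
  C–C: 3 × 343 = 1029
  C–H: 9 × 429 = 3861
  H–Br: 1 × 353 = 353
  Σ(formed) = 5529 kJ
ΔH = Σ(broken) − Σ(formed) = 5515 − 5529 = −14 kJ

ΔH ≈ −14 kJ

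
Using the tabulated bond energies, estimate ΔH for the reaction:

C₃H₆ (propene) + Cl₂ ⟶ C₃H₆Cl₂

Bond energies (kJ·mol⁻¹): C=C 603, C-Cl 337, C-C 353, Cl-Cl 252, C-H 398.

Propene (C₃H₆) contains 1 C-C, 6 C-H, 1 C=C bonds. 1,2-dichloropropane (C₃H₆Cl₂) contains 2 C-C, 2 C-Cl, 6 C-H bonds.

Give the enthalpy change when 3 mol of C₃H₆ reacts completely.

Bonds broken (reactants):
  C-C: 1 × 353 = 353
  C-H: 6 × 398 = 2388
  C=C: 1 × 603 = 603
  Cl-Cl: 1 × 252 = 252
  Σ(broken) = 3596 kJ
Bonds formed (products):
  C-C: 2 × 353 = 706
  C-Cl: 2 × 337 = 674
  C-H: 6 × 398 = 2388
  Σ(formed) = 3768 kJ
ΔH = Σ(broken) − Σ(formed) = 3596 − 3768 = −172 kJ
For 3× the reaction as written: 3 × (−172) = −516 kJ

ΔH = −516 kJ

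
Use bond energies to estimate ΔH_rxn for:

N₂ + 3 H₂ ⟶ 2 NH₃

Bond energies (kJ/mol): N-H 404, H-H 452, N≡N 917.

ΔH ≈ −151 kJ

Bonds broken (reactants):
  H-H: 3 × 452 = 1356
  N≡N: 1 × 917 = 917
  Σ(broken) = 2273 kJ
Bonds formed (products):
  N-H: 6 × 404 = 2424
  Σ(formed) = 2424 kJ
ΔH = Σ(broken) − Σ(formed) = 2273 − 2424 = −151 kJ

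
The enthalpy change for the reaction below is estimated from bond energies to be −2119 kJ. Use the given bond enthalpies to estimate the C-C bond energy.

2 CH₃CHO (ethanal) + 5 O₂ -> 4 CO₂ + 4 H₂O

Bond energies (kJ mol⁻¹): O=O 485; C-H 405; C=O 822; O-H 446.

Let D be the C-C bond energy.
Σ(broken) = 2×D + 8×405 + 2×822 + 5×485 = 7309 + 2D
Σ(formed) = 8×822 + 8×446 = 10144
ΔH = Σ(broken) − Σ(formed) = (7309 + 2D) − (10144) = −2835 + 2D
Setting this equal to −2119 kJ gives 2D = 716, so D = 358 kJ/mol.

D(C-C) ≈ 358 kJ/mol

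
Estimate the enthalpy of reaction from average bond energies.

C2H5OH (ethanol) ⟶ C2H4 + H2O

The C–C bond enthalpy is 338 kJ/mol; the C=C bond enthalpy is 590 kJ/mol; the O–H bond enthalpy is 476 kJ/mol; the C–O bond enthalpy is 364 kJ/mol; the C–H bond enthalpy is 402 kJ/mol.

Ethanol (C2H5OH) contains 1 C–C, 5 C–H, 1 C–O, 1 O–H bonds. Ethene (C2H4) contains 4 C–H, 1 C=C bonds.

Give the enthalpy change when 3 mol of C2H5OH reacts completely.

ΔH = +114 kJ

Bonds broken (reactants):
  C–C: 1 × 338 = 338
  C–H: 5 × 402 = 2010
  C–O: 1 × 364 = 364
  O–H: 1 × 476 = 476
  Σ(broken) = 3188 kJ
Bonds formed (products):
  C–H: 4 × 402 = 1608
  C=C: 1 × 590 = 590
  O–H: 2 × 476 = 952
  Σ(formed) = 3150 kJ
ΔH = Σ(broken) − Σ(formed) = 3188 − 3150 = +38 kJ
For 3× the reaction as written: 3 × (+38) = +114 kJ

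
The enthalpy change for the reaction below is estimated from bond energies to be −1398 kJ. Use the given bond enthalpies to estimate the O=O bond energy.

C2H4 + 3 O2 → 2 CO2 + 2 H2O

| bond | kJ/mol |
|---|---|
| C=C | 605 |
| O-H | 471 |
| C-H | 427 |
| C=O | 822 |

D(O=O) ≈ 487 kJ/mol

Let D be the O=O bond energy.
Σ(broken) = 4×427 + 1×605 + 3×D = 2313 + 3D
Σ(formed) = 4×822 + 4×471 = 5172
ΔH = Σ(broken) − Σ(formed) = (2313 + 3D) − (5172) = −2859 + 3D
Setting this equal to −1398 kJ gives 3D = 1461, so D = 487 kJ/mol.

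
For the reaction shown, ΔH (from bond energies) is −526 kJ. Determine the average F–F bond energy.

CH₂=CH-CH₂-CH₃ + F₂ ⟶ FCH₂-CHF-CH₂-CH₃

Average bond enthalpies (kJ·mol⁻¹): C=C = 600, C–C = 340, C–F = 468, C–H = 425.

Let D be the F–F bond energy.
Σ(broken) = 2×340 + 8×425 + 1×600 + 1×D = 4680 + D
Σ(formed) = 3×340 + 2×468 + 8×425 = 5356
ΔH = Σ(broken) − Σ(formed) = (4680 + D) − (5356) = −676 + D
Setting this equal to −526 kJ gives D = 150 kJ/mol.

D(F–F) ≈ 150 kJ/mol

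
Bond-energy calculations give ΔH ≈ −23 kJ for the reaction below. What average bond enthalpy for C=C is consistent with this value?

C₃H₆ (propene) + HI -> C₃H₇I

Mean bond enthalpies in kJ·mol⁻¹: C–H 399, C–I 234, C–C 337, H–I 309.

D(C=C) ≈ 638 kJ/mol

Let D be the C=C bond energy.
Σ(broken) = 1×337 + 6×399 + 1×D + 1×309 = 3040 + D
Σ(formed) = 2×337 + 7×399 + 1×234 = 3701
ΔH = Σ(broken) − Σ(formed) = (3040 + D) − (3701) = −661 + D
Setting this equal to −23 kJ gives D = 638 kJ/mol.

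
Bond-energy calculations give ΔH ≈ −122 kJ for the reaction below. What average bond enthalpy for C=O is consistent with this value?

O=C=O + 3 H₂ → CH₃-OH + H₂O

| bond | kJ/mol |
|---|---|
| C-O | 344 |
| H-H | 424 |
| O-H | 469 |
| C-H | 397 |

Let D be the C=O bond energy.
Σ(broken) = 2×D + 3×424 = 1272 + 2D
Σ(formed) = 3×397 + 1×344 + 3×469 = 2942
ΔH = Σ(broken) − Σ(formed) = (1272 + 2D) − (2942) = −1670 + 2D
Setting this equal to −122 kJ gives 2D = 1548, so D = 774 kJ/mol.

D(C=O) ≈ 774 kJ/mol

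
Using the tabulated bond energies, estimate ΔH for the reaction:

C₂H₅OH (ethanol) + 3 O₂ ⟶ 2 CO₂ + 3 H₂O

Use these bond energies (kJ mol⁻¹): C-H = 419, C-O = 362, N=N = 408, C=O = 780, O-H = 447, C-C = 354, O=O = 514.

Bonds broken (reactants):
  C-C: 1 × 354 = 354
  C-H: 5 × 419 = 2095
  C-O: 1 × 362 = 362
  O-H: 1 × 447 = 447
  O=O: 3 × 514 = 1542
  Σ(broken) = 4800 kJ
Bonds formed (products):
  C=O: 4 × 780 = 3120
  O-H: 6 × 447 = 2682
  Σ(formed) = 5802 kJ
ΔH = Σ(broken) − Σ(formed) = 4800 − 5802 = −1002 kJ

ΔH ≈ −1002 kJ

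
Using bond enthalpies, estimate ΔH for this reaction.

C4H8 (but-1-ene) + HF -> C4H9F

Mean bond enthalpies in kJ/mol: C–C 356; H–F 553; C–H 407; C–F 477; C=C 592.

Bonds broken (reactants):
  C–C: 2 × 356 = 712
  C–H: 8 × 407 = 3256
  C=C: 1 × 592 = 592
  H–F: 1 × 553 = 553
  Σ(broken) = 5113 kJ
Bonds formed (products):
  C–C: 3 × 356 = 1068
  C–F: 1 × 477 = 477
  C–H: 9 × 407 = 3663
  Σ(formed) = 5208 kJ
ΔH = Σ(broken) − Σ(formed) = 5113 − 5208 = −95 kJ

ΔH ≈ −95 kJ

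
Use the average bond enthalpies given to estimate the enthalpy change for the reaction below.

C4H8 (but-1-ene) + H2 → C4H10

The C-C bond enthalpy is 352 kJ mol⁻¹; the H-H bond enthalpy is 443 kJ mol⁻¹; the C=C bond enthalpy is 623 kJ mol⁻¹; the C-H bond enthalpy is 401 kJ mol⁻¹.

ΔH ≈ −88 kJ

Bonds broken (reactants):
  C-C: 2 × 352 = 704
  C-H: 8 × 401 = 3208
  C=C: 1 × 623 = 623
  H-H: 1 × 443 = 443
  Σ(broken) = 4978 kJ
Bonds formed (products):
  C-C: 3 × 352 = 1056
  C-H: 10 × 401 = 4010
  Σ(formed) = 5066 kJ
ΔH = Σ(broken) − Σ(formed) = 4978 − 5066 = −88 kJ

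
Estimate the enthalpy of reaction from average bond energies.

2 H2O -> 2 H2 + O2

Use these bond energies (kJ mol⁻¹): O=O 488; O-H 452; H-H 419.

ΔH ≈ +482 kJ

Bonds broken (reactants):
  O-H: 4 × 452 = 1808
  Σ(broken) = 1808 kJ
Bonds formed (products):
  H-H: 2 × 419 = 838
  O=O: 1 × 488 = 488
  Σ(formed) = 1326 kJ
ΔH = Σ(broken) − Σ(formed) = 1808 − 1326 = +482 kJ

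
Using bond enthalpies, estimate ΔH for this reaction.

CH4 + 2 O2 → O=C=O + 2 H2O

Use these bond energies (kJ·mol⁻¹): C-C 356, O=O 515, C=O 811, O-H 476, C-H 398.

ΔH ≈ −904 kJ

Bonds broken (reactants):
  C-H: 4 × 398 = 1592
  O=O: 2 × 515 = 1030
  Σ(broken) = 2622 kJ
Bonds formed (products):
  C=O: 2 × 811 = 1622
  O-H: 4 × 476 = 1904
  Σ(formed) = 3526 kJ
ΔH = Σ(broken) − Σ(formed) = 2622 − 3526 = −904 kJ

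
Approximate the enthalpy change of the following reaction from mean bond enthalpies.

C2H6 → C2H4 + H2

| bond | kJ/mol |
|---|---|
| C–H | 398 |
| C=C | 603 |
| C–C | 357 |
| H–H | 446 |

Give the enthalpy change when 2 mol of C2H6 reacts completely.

Bonds broken (reactants):
  C–C: 1 × 357 = 357
  C–H: 6 × 398 = 2388
  Σ(broken) = 2745 kJ
Bonds formed (products):
  C–H: 4 × 398 = 1592
  C=C: 1 × 603 = 603
  H–H: 1 × 446 = 446
  Σ(formed) = 2641 kJ
ΔH = Σ(broken) − Σ(formed) = 2745 − 2641 = +104 kJ
For 2× the reaction as written: 2 × (+104) = +208 kJ

ΔH = +208 kJ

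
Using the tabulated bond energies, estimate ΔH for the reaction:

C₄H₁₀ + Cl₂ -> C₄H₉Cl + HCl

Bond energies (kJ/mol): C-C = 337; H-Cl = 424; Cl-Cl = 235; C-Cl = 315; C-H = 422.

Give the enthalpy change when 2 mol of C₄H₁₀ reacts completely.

ΔH = −164 kJ

Bonds broken (reactants):
  C-C: 3 × 337 = 1011
  C-H: 10 × 422 = 4220
  Cl-Cl: 1 × 235 = 235
  Σ(broken) = 5466 kJ
Bonds formed (products):
  C-C: 3 × 337 = 1011
  C-Cl: 1 × 315 = 315
  C-H: 9 × 422 = 3798
  H-Cl: 1 × 424 = 424
  Σ(formed) = 5548 kJ
ΔH = Σ(broken) − Σ(formed) = 5466 − 5548 = −82 kJ
For 2× the reaction as written: 2 × (−82) = −164 kJ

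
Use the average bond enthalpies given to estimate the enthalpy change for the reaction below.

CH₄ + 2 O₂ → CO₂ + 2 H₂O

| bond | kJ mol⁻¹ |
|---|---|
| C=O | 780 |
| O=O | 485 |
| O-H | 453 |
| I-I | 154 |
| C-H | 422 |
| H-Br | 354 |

ΔH ≈ −714 kJ

Bonds broken (reactants):
  C-H: 4 × 422 = 1688
  O=O: 2 × 485 = 970
  Σ(broken) = 2658 kJ
Bonds formed (products):
  C=O: 2 × 780 = 1560
  O-H: 4 × 453 = 1812
  Σ(formed) = 3372 kJ
ΔH = Σ(broken) − Σ(formed) = 2658 − 3372 = −714 kJ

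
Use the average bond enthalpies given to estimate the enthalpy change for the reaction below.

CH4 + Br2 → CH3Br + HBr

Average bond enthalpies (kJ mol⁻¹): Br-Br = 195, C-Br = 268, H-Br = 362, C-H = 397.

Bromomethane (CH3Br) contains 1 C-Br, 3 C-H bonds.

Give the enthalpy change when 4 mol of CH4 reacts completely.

Bonds broken (reactants):
  Br-Br: 1 × 195 = 195
  C-H: 4 × 397 = 1588
  Σ(broken) = 1783 kJ
Bonds formed (products):
  C-Br: 1 × 268 = 268
  C-H: 3 × 397 = 1191
  H-Br: 1 × 362 = 362
  Σ(formed) = 1821 kJ
ΔH = Σ(broken) − Σ(formed) = 1783 − 1821 = −38 kJ
For 4× the reaction as written: 4 × (−38) = −152 kJ

ΔH = −152 kJ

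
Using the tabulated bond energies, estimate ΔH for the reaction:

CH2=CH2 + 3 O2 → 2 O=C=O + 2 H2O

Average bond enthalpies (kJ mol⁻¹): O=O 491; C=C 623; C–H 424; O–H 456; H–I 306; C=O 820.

ΔH ≈ −1312 kJ

Bonds broken (reactants):
  C–H: 4 × 424 = 1696
  C=C: 1 × 623 = 623
  O=O: 3 × 491 = 1473
  Σ(broken) = 3792 kJ
Bonds formed (products):
  C=O: 4 × 820 = 3280
  O–H: 4 × 456 = 1824
  Σ(formed) = 5104 kJ
ΔH = Σ(broken) − Σ(formed) = 3792 − 5104 = −1312 kJ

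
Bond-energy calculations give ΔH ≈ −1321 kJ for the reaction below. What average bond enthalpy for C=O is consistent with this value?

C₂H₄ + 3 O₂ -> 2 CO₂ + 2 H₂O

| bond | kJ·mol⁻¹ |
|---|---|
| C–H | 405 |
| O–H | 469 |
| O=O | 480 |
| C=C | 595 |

D(C=O) ≈ 775 kJ/mol

Let D be the C=O bond energy.
Σ(broken) = 4×405 + 1×595 + 3×480 = 3655
Σ(formed) = 4×D + 4×469 = 1876 + 4D
ΔH = Σ(broken) − Σ(formed) = (3655) − (1876 + 4D) = +1779 − 4D
Setting this equal to −1321 kJ gives 4D = 3100, so D = 775 kJ/mol.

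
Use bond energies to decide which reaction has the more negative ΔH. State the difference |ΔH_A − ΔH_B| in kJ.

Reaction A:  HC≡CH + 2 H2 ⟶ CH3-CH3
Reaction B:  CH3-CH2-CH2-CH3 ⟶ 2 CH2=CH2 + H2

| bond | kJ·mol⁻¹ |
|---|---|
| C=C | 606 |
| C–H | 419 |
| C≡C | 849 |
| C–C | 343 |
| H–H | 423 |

Reaction A:
  Bonds broken (reactants):
    C≡C: 1 × 849 = 849
    C–H: 2 × 419 = 838
    H–H: 2 × 423 = 846
    Σ(broken) = 2533 kJ
  Bonds formed (products):
    C–C: 1 × 343 = 343
    C–H: 6 × 419 = 2514
    Σ(formed) = 2857 kJ
  ΔH_A = 2533 − 2857 = −324 kJ
Reaction B:
  Bonds broken (reactants):
    C–C: 3 × 343 = 1029
    C–H: 10 × 419 = 4190
    Σ(broken) = 5219 kJ
  Bonds formed (products):
    C–H: 8 × 419 = 3352
    C=C: 2 × 606 = 1212
    H–H: 1 × 423 = 423
    Σ(formed) = 4987 kJ
  ΔH_B = 5219 − 4987 = +232 kJ
ΔH_A − ΔH_B = −556 kJ, so reaction A has the more negative ΔH; |ΔH_A − ΔH_B| = 556 kJ.

Reaction A, by 556 kJ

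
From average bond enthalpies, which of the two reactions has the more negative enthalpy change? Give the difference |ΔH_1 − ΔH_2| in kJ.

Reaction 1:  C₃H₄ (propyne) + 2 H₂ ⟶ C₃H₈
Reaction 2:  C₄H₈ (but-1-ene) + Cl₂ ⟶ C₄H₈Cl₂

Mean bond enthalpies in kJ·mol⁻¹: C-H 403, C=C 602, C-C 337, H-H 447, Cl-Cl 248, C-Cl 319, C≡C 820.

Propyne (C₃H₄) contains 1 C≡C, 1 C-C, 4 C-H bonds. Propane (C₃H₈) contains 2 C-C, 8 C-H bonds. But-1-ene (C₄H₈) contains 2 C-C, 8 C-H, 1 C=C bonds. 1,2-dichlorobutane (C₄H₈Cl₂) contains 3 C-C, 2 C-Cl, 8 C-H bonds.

Reaction 1, by 110 kJ

Reaction 1:
  Bonds broken (reactants):
    C≡C: 1 × 820 = 820
    C-C: 1 × 337 = 337
    C-H: 4 × 403 = 1612
    H-H: 2 × 447 = 894
    Σ(broken) = 3663 kJ
  Bonds formed (products):
    C-C: 2 × 337 = 674
    C-H: 8 × 403 = 3224
    Σ(formed) = 3898 kJ
  ΔH_1 = 3663 − 3898 = −235 kJ
Reaction 2:
  Bonds broken (reactants):
    C-C: 2 × 337 = 674
    C-H: 8 × 403 = 3224
    C=C: 1 × 602 = 602
    Cl-Cl: 1 × 248 = 248
    Σ(broken) = 4748 kJ
  Bonds formed (products):
    C-C: 3 × 337 = 1011
    C-Cl: 2 × 319 = 638
    C-H: 8 × 403 = 3224
    Σ(formed) = 4873 kJ
  ΔH_2 = 4748 − 4873 = −125 kJ
ΔH_1 − ΔH_2 = −110 kJ, so reaction 1 has the more negative ΔH; |ΔH_1 − ΔH_2| = 110 kJ.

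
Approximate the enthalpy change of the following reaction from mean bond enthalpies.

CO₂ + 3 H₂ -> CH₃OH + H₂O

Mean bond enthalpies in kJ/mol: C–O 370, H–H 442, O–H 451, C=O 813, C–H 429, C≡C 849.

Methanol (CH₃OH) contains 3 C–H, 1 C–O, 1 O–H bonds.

ΔH ≈ −58 kJ

Bonds broken (reactants):
  C=O: 2 × 813 = 1626
  H–H: 3 × 442 = 1326
  Σ(broken) = 2952 kJ
Bonds formed (products):
  C–H: 3 × 429 = 1287
  C–O: 1 × 370 = 370
  O–H: 3 × 451 = 1353
  Σ(formed) = 3010 kJ
ΔH = Σ(broken) − Σ(formed) = 2952 − 3010 = −58 kJ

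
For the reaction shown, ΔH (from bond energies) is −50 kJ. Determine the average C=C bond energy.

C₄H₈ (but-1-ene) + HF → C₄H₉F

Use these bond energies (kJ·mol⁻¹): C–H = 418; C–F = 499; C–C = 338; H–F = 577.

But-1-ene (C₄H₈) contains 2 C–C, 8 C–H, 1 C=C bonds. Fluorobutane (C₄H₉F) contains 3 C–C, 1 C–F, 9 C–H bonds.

Let D be the C=C bond energy.
Σ(broken) = 2×338 + 8×418 + 1×D + 1×577 = 4597 + D
Σ(formed) = 3×338 + 1×499 + 9×418 = 5275
ΔH = Σ(broken) − Σ(formed) = (4597 + D) − (5275) = −678 + D
Setting this equal to −50 kJ gives D = 628 kJ/mol.

D(C=C) ≈ 628 kJ/mol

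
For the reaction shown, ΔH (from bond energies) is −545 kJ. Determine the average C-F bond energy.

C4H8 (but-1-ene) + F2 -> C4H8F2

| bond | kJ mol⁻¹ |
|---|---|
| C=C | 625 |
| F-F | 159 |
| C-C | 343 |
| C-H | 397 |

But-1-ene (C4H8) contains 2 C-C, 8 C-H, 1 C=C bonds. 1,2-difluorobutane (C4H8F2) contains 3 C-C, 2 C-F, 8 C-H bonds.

Let D be the C-F bond energy.
Σ(broken) = 2×343 + 8×397 + 1×625 + 1×159 = 4646
Σ(formed) = 3×343 + 2×D + 8×397 = 4205 + 2D
ΔH = Σ(broken) − Σ(formed) = (4646) − (4205 + 2D) = +441 − 2D
Setting this equal to −545 kJ gives 2D = 986, so D = 493 kJ/mol.

D(C-F) ≈ 493 kJ/mol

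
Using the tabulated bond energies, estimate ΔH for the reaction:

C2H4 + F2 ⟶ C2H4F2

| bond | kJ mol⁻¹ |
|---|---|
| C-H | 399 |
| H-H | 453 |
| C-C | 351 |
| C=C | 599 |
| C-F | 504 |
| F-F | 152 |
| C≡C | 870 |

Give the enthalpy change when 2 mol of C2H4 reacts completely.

Bonds broken (reactants):
  C-H: 4 × 399 = 1596
  C=C: 1 × 599 = 599
  F-F: 1 × 152 = 152
  Σ(broken) = 2347 kJ
Bonds formed (products):
  C-C: 1 × 351 = 351
  C-F: 2 × 504 = 1008
  C-H: 4 × 399 = 1596
  Σ(formed) = 2955 kJ
ΔH = Σ(broken) − Σ(formed) = 2347 − 2955 = −608 kJ
For 2× the reaction as written: 2 × (−608) = −1216 kJ

ΔH = −1216 kJ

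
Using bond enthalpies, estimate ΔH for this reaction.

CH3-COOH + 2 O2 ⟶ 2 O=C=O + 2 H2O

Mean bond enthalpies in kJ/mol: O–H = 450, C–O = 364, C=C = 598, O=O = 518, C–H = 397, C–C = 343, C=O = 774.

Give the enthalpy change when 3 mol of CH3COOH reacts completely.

ΔH = −2214 kJ

Bonds broken (reactants):
  C–C: 1 × 343 = 343
  C–H: 3 × 397 = 1191
  C–O: 1 × 364 = 364
  C=O: 1 × 774 = 774
  O–H: 1 × 450 = 450
  O=O: 2 × 518 = 1036
  Σ(broken) = 4158 kJ
Bonds formed (products):
  C=O: 4 × 774 = 3096
  O–H: 4 × 450 = 1800
  Σ(formed) = 4896 kJ
ΔH = Σ(broken) − Σ(formed) = 4158 − 4896 = −738 kJ
For 3× the reaction as written: 3 × (−738) = −2214 kJ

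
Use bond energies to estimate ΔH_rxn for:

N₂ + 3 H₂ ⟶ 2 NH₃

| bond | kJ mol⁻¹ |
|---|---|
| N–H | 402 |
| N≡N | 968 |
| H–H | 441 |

Bonds broken (reactants):
  H–H: 3 × 441 = 1323
  N≡N: 1 × 968 = 968
  Σ(broken) = 2291 kJ
Bonds formed (products):
  N–H: 6 × 402 = 2412
  Σ(formed) = 2412 kJ
ΔH = Σ(broken) − Σ(formed) = 2291 − 2412 = −121 kJ

ΔH ≈ −121 kJ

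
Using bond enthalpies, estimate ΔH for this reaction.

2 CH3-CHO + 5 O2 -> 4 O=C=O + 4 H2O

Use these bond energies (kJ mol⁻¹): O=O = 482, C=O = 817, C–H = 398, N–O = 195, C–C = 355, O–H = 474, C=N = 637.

Bonds broken (reactants):
  C–C: 2 × 355 = 710
  C–H: 8 × 398 = 3184
  C=O: 2 × 817 = 1634
  O=O: 5 × 482 = 2410
  Σ(broken) = 7938 kJ
Bonds formed (products):
  C=O: 8 × 817 = 6536
  O–H: 8 × 474 = 3792
  Σ(formed) = 10328 kJ
ΔH = Σ(broken) − Σ(formed) = 7938 − 10328 = −2390 kJ

ΔH ≈ −2390 kJ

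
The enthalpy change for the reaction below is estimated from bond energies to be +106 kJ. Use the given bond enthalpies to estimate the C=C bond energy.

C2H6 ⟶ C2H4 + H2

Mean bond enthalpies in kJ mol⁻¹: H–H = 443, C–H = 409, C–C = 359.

Let D be the C=C bond energy.
Σ(broken) = 1×359 + 6×409 = 2813
Σ(formed) = 4×409 + 1×D + 1×443 = 2079 + D
ΔH = Σ(broken) − Σ(formed) = (2813) − (2079 + D) = +734 − D
Setting this equal to +106 kJ gives D = 628 kJ/mol.

D(C=C) ≈ 628 kJ/mol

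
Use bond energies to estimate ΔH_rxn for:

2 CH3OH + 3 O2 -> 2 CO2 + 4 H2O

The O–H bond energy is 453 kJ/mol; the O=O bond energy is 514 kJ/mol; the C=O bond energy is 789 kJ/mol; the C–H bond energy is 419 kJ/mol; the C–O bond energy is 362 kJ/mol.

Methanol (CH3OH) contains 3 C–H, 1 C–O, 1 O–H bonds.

Bonds broken (reactants):
  C–H: 6 × 419 = 2514
  C–O: 2 × 362 = 724
  O–H: 2 × 453 = 906
  O=O: 3 × 514 = 1542
  Σ(broken) = 5686 kJ
Bonds formed (products):
  C=O: 4 × 789 = 3156
  O–H: 8 × 453 = 3624
  Σ(formed) = 6780 kJ
ΔH = Σ(broken) − Σ(formed) = 5686 − 6780 = −1094 kJ

ΔH ≈ −1094 kJ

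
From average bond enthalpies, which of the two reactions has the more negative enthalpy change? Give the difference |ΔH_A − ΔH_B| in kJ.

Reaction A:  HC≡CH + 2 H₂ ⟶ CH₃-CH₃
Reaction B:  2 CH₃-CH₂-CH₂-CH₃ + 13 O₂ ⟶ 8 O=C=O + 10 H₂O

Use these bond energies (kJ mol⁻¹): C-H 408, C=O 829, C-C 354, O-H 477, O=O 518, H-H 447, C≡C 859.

Reaction A:
  Bonds broken (reactants):
    C≡C: 1 × 859 = 859
    C-H: 2 × 408 = 816
    H-H: 2 × 447 = 894
    Σ(broken) = 2569 kJ
  Bonds formed (products):
    C-C: 1 × 354 = 354
    C-H: 6 × 408 = 2448
    Σ(formed) = 2802 kJ
  ΔH_A = 2569 − 2802 = −233 kJ
Reaction B:
  Bonds broken (reactants):
    C-C: 6 × 354 = 2124
    C-H: 20 × 408 = 8160
    O=O: 13 × 518 = 6734
    Σ(broken) = 17018 kJ
  Bonds formed (products):
    C=O: 16 × 829 = 13264
    O-H: 20 × 477 = 9540
    Σ(formed) = 22804 kJ
  ΔH_B = 17018 − 22804 = −5786 kJ
ΔH_A − ΔH_B = +5553 kJ, so reaction B has the more negative ΔH; |ΔH_A − ΔH_B| = 5553 kJ.

Reaction B, by 5553 kJ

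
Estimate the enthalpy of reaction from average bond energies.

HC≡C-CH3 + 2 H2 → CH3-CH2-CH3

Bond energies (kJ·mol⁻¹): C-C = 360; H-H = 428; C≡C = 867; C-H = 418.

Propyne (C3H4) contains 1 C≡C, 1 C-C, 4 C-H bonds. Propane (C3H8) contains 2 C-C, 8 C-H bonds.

Bonds broken (reactants):
  C≡C: 1 × 867 = 867
  C-C: 1 × 360 = 360
  C-H: 4 × 418 = 1672
  H-H: 2 × 428 = 856
  Σ(broken) = 3755 kJ
Bonds formed (products):
  C-C: 2 × 360 = 720
  C-H: 8 × 418 = 3344
  Σ(formed) = 4064 kJ
ΔH = Σ(broken) − Σ(formed) = 3755 − 4064 = −309 kJ

ΔH ≈ −309 kJ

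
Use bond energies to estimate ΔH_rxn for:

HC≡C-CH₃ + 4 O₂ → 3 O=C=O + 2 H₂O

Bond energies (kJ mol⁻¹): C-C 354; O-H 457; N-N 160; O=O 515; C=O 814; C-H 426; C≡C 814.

Bonds broken (reactants):
  C≡C: 1 × 814 = 814
  C-C: 1 × 354 = 354
  C-H: 4 × 426 = 1704
  O=O: 4 × 515 = 2060
  Σ(broken) = 4932 kJ
Bonds formed (products):
  C=O: 6 × 814 = 4884
  O-H: 4 × 457 = 1828
  Σ(formed) = 6712 kJ
ΔH = Σ(broken) − Σ(formed) = 4932 − 6712 = −1780 kJ

ΔH ≈ −1780 kJ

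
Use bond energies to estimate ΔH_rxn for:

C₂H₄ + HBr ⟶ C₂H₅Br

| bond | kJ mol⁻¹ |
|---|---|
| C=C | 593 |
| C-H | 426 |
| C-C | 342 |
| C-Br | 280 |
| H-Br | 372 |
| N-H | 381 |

Bonds broken (reactants):
  C-H: 4 × 426 = 1704
  C=C: 1 × 593 = 593
  H-Br: 1 × 372 = 372
  Σ(broken) = 2669 kJ
Bonds formed (products):
  C-Br: 1 × 280 = 280
  C-C: 1 × 342 = 342
  C-H: 5 × 426 = 2130
  Σ(formed) = 2752 kJ
ΔH = Σ(broken) − Σ(formed) = 2669 − 2752 = −83 kJ

ΔH ≈ −83 kJ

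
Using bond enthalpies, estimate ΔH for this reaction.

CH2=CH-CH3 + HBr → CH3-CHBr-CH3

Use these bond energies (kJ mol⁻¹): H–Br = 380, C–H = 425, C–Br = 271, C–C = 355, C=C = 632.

ΔH ≈ −39 kJ

Bonds broken (reactants):
  C–C: 1 × 355 = 355
  C–H: 6 × 425 = 2550
  C=C: 1 × 632 = 632
  H–Br: 1 × 380 = 380
  Σ(broken) = 3917 kJ
Bonds formed (products):
  C–Br: 1 × 271 = 271
  C–C: 2 × 355 = 710
  C–H: 7 × 425 = 2975
  Σ(formed) = 3956 kJ
ΔH = Σ(broken) − Σ(formed) = 3917 − 3956 = −39 kJ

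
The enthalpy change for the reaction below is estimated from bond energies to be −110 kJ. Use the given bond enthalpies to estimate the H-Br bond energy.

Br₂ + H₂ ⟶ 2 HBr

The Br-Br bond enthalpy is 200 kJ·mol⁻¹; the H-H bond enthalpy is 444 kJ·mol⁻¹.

D(H-Br) ≈ 377 kJ/mol

Let D be the H-Br bond energy.
Σ(broken) = 1×200 + 1×444 = 644
Σ(formed) = 2×D = 2D
ΔH = Σ(broken) − Σ(formed) = (644) − (2D) = +644 − 2D
Setting this equal to −110 kJ gives 2D = 754, so D = 377 kJ/mol.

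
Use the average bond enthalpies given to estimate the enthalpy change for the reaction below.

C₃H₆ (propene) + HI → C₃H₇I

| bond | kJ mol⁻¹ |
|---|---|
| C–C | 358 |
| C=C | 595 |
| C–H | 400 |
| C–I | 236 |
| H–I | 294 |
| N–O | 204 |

ΔH ≈ −105 kJ

Bonds broken (reactants):
  C–C: 1 × 358 = 358
  C–H: 6 × 400 = 2400
  C=C: 1 × 595 = 595
  H–I: 1 × 294 = 294
  Σ(broken) = 3647 kJ
Bonds formed (products):
  C–C: 2 × 358 = 716
  C–H: 7 × 400 = 2800
  C–I: 1 × 236 = 236
  Σ(formed) = 3752 kJ
ΔH = Σ(broken) − Σ(formed) = 3647 − 3752 = −105 kJ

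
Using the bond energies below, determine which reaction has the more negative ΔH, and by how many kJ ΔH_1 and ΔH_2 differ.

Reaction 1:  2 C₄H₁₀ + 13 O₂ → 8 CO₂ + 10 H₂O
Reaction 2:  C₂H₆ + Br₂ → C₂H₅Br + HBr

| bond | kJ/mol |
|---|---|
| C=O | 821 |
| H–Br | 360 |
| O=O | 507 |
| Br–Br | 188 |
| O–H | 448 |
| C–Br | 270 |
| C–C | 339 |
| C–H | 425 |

Reaction 1, by 4954 kJ

Reaction 1:
  Bonds broken (reactants):
    C–C: 6 × 339 = 2034
    C–H: 20 × 425 = 8500
    O=O: 13 × 507 = 6591
    Σ(broken) = 17125 kJ
  Bonds formed (products):
    C=O: 16 × 821 = 13136
    O–H: 20 × 448 = 8960
    Σ(formed) = 22096 kJ
  ΔH_1 = 17125 − 22096 = −4971 kJ
Reaction 2:
  Bonds broken (reactants):
    Br–Br: 1 × 188 = 188
    C–C: 1 × 339 = 339
    C–H: 6 × 425 = 2550
    Σ(broken) = 3077 kJ
  Bonds formed (products):
    C–Br: 1 × 270 = 270
    C–C: 1 × 339 = 339
    C–H: 5 × 425 = 2125
    H–Br: 1 × 360 = 360
    Σ(formed) = 3094 kJ
  ΔH_2 = 3077 − 3094 = −17 kJ
ΔH_1 − ΔH_2 = −4954 kJ, so reaction 1 has the more negative ΔH; |ΔH_1 − ΔH_2| = 4954 kJ.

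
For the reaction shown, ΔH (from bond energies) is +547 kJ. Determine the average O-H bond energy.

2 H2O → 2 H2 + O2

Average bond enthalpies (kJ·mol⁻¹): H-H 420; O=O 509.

Let D be the O-H bond energy.
Σ(broken) = 4×D = 4D
Σ(formed) = 2×420 + 1×509 = 1349
ΔH = Σ(broken) − Σ(formed) = (4D) − (1349) = −1349 + 4D
Setting this equal to +547 kJ gives 4D = 1896, so D = 474 kJ/mol.

D(O-H) ≈ 474 kJ/mol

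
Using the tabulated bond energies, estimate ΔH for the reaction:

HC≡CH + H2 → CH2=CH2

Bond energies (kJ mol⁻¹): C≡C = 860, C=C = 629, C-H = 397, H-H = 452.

Bonds broken (reactants):
  C≡C: 1 × 860 = 860
  C-H: 2 × 397 = 794
  H-H: 1 × 452 = 452
  Σ(broken) = 2106 kJ
Bonds formed (products):
  C-H: 4 × 397 = 1588
  C=C: 1 × 629 = 629
  Σ(formed) = 2217 kJ
ΔH = Σ(broken) − Σ(formed) = 2106 − 2217 = −111 kJ

ΔH ≈ −111 kJ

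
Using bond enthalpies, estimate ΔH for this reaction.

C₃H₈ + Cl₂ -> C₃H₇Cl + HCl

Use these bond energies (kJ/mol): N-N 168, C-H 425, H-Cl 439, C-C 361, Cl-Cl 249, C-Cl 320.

ΔH ≈ −85 kJ

Bonds broken (reactants):
  C-C: 2 × 361 = 722
  C-H: 8 × 425 = 3400
  Cl-Cl: 1 × 249 = 249
  Σ(broken) = 4371 kJ
Bonds formed (products):
  C-C: 2 × 361 = 722
  C-Cl: 1 × 320 = 320
  C-H: 7 × 425 = 2975
  H-Cl: 1 × 439 = 439
  Σ(formed) = 4456 kJ
ΔH = Σ(broken) − Σ(formed) = 4371 − 4456 = −85 kJ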